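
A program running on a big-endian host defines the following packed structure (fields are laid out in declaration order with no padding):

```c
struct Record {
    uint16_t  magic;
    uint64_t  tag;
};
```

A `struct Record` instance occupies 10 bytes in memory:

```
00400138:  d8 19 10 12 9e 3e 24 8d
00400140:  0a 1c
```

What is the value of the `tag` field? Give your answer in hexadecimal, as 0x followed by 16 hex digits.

0x10129E3E248D0A1C

`tag` follows `magic` (2 bytes), so it starts at byte offset 2 and occupies 8 bytes.
Bytes at offsets 2..9: 10 12 9E 3E 24 8D 0A 1C.
In big-endian order the high byte comes first in memory.
The bytes are already most-significant first: 0x10129E3E248D0A1C.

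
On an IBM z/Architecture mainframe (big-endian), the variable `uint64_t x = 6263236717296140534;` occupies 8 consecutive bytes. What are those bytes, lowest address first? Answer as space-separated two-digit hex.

6263236717296140534 in hexadecimal, padded to 64 bits, is 0x56EB7C9C3E9EC0F6.
Split into bytes (most-significant first): 56 EB 7C 9C 3E 9E C0 F6.
In big-endian order the high byte comes first in memory.
So the memory order matches the most-significant-first order: 56 EB 7C 9C 3E 9E C0 F6.

56 EB 7C 9C 3E 9E C0 F6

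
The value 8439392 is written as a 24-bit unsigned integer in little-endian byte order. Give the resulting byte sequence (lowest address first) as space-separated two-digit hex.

8439392 in hexadecimal, padded to 24 bits, is 0x80C660.
Split into bytes (most-significant first): 80 C6 60.
Little-endian stores the least-significant byte at the lowest address.
So at ascending addresses the bytes are 60 C6 80.

60 C6 80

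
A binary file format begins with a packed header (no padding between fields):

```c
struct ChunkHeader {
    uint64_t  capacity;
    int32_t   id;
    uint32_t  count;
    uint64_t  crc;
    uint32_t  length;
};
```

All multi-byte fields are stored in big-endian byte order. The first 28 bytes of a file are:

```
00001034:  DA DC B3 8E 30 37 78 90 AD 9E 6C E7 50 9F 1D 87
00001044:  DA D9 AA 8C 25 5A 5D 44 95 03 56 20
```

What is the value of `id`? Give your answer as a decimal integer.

`id` follows `capacity` (8 bytes), so it starts at byte offset 8 and occupies 4 bytes.
Bytes at offsets 8..11: AD 9E 6C E7.
Big-endian stores the most-significant byte at the lowest address.
The bytes are already most-significant first: 0xAD9E6CE7.
Top bit is set, so as a signed 32-bit value this is 0xAD9E6CE7 − 2^32 = -1382126361.

-1382126361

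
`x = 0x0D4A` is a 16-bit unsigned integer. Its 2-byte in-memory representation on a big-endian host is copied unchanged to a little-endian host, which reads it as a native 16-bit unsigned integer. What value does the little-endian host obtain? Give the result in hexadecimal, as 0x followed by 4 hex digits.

Stored big-endian, the bytes at ascending addresses are 0D 4A.
Read back as little-endian, the first byte is least significant, giving 0x4A0D.

0x4A0D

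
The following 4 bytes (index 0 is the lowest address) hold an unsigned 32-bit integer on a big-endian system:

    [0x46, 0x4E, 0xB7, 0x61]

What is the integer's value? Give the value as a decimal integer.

1179563873

Big-endian stores the most-significant byte at the lowest address.
The bytes are already most-significant first: 0x464EB761.
0x464EB761 = 1179563873.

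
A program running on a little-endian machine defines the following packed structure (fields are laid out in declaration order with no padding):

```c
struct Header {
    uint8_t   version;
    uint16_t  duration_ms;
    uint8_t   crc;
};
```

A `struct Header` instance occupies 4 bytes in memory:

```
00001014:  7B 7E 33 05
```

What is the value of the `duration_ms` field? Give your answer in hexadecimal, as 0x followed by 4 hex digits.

`duration_ms` follows `version` (1 byte), so it starts at byte offset 1 and occupies 2 bytes.
Bytes at offsets 1..2: 7E 33.
Little-endian: lowest address holds the least-significant byte.
Reassemble most-significant byte first: 33 7E → 0x337E.

0x337E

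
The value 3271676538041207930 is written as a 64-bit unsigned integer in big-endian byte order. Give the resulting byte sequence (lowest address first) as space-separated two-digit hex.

3271676538041207930 in hexadecimal, padded to 64 bits, is 0x2D67547A2DED0C7A.
Split into bytes (most-significant first): 2D 67 54 7A 2D ED 0C 7A.
Big-endian: lowest address holds the most-significant byte.
So the memory order matches the most-significant-first order: 2D 67 54 7A 2D ED 0C 7A.

2D 67 54 7A 2D ED 0C 7A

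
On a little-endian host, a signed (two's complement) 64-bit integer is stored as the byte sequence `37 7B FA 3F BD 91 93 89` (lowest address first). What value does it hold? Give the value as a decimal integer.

In little-endian order the low byte comes first in memory.
Reassemble most-significant byte first: 89 93 91 BD 3F FA 7B 37 → 0x899391BD3FFA7B37.
Top bit is set, so as a signed 64-bit value this is 0x899391BD3FFA7B37 − 2^64 = -8533316626928731337.

-8533316626928731337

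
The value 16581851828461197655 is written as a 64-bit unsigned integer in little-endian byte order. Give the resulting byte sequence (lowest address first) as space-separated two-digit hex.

16581851828461197655 in hexadecimal, padded to 64 bits, is 0xE61E926231975957.
Split into bytes (most-significant first): E6 1E 92 62 31 97 59 57.
In little-endian order the low byte comes first in memory.
So at ascending addresses the bytes are 57 59 97 31 62 92 1E E6.

57 59 97 31 62 92 1E E6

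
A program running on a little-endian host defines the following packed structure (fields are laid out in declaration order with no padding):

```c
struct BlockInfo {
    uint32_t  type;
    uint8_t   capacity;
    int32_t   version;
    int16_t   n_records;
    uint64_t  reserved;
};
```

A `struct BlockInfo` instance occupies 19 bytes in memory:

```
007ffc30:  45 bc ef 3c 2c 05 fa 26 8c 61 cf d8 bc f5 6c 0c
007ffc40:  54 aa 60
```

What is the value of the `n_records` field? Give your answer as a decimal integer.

`n_records` follows `type` (4 B), `capacity` (1 B), `version` (4 B), so it starts at offset 4 + 1 + 4 = 9 and occupies 2 bytes.
Bytes at offsets 9..10: 61 CF.
Little-endian stores the least-significant byte at the lowest address.
Reassemble most-significant byte first: CF 61 → 0xCF61.
Top bit is set, so as a signed 16-bit value this is 0xCF61 − 2^16 = -12447.

-12447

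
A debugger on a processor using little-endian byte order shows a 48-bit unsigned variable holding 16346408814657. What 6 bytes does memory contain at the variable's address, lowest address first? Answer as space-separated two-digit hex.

41 08 E4 F1 DD 0E

16346408814657 in hexadecimal, padded to 48 bits, is 0x0EDDF1E40841.
Split into bytes (most-significant first): 0E DD F1 E4 08 41.
Little-endian stores the least-significant byte at the lowest address.
So at ascending addresses the bytes are 41 08 E4 F1 DD 0E.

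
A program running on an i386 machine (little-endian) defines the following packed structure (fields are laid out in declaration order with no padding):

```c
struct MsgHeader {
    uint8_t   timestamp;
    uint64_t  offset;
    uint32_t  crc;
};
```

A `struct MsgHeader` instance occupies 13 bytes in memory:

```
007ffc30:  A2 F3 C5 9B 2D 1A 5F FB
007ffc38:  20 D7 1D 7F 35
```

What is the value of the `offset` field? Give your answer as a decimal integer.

2376597794407040499

`offset` follows `timestamp` (1 byte), so it starts at byte offset 1 and occupies 8 bytes.
Bytes at offsets 1..8: F3 C5 9B 2D 1A 5F FB 20.
In little-endian order the low byte comes first in memory.
Reassemble most-significant byte first: 20 FB 5F 1A 2D 9B C5 F3 → 0x20FB5F1A2D9BC5F3.
0x20FB5F1A2D9BC5F3 = 2376597794407040499.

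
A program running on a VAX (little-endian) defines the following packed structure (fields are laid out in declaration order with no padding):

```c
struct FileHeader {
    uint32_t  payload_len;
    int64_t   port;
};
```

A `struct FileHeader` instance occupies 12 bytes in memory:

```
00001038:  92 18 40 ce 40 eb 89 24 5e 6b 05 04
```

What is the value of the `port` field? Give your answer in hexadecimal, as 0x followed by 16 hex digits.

`port` follows `payload_len` (4 bytes), so it starts at byte offset 4 and occupies 8 bytes.
Bytes at offsets 4..11: 40 EB 89 24 5E 6B 05 04.
Little-endian: lowest address holds the least-significant byte.
Reassemble most-significant byte first: 04 05 6B 5E 24 89 EB 40 → 0x04056B5E2489EB40.

0x04056B5E2489EB40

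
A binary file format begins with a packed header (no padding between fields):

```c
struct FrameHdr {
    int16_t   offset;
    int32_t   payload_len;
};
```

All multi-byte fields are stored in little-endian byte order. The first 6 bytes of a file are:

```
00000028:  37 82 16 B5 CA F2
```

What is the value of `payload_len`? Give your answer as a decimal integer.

-221596394

`payload_len` follows `offset` (2 bytes), so it starts at byte offset 2 and occupies 4 bytes.
Bytes at offsets 2..5: 16 B5 CA F2.
Little-endian stores the least-significant byte at the lowest address.
Reassemble most-significant byte first: F2 CA B5 16 → 0xF2CAB516.
Top bit is set, so as a signed 32-bit value this is 0xF2CAB516 − 2^32 = -221596394.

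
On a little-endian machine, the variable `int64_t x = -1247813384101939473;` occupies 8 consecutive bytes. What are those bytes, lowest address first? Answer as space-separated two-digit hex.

EF 36 A0 9E 56 E0 AE EE

Two's complement of -1247813384101939473 in 64 bits: 1247813384101939473 = 0x11511FA9615FC911; invert → 0xEEAEE0569EA036EE; add 1 → 0xEEAEE0569EA036EF.
Split into bytes (most-significant first): EE AE E0 56 9E A0 36 EF.
Little-endian: lowest address holds the least-significant byte.
So at ascending addresses the bytes are EF 36 A0 9E 56 E0 AE EE.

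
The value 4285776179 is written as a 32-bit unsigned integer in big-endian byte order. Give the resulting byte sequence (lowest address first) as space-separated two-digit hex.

FF 73 C1 33

4285776179 in hexadecimal, padded to 32 bits, is 0xFF73C133.
Split into bytes (most-significant first): FF 73 C1 33.
Big-endian: lowest address holds the most-significant byte.
So the memory order matches the most-significant-first order: FF 73 C1 33.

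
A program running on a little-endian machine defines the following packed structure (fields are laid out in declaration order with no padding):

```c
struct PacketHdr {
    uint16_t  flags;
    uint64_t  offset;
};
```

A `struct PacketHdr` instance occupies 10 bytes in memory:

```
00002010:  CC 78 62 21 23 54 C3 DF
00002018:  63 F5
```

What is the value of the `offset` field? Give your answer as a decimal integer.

17682222592009904482

`offset` follows `flags` (2 bytes), so it starts at byte offset 2 and occupies 8 bytes.
Bytes at offsets 2..9: 62 21 23 54 C3 DF 63 F5.
Little-endian stores the least-significant byte at the lowest address.
Reassemble most-significant byte first: F5 63 DF C3 54 23 21 62 → 0xF563DFC354232162.
0xF563DFC354232162 = 17682222592009904482.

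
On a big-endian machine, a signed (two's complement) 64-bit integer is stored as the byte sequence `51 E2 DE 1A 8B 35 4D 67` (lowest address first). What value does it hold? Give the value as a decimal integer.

5900522667394813287

Big-endian: lowest address holds the most-significant byte.
The bytes are already most-significant first: 0x51E2DE1A8B354D67.
0x51E2DE1A8B354D67 = 5900522667394813287.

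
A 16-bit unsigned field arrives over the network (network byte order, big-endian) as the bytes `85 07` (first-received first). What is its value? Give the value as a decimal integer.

Big-endian stores the most-significant byte at the lowest address.
The bytes are already most-significant first: 0x8507.
0x8507 = 34055.

34055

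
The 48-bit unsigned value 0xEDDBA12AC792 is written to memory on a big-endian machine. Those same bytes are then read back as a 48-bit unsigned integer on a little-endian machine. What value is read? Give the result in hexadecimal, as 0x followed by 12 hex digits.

0x92C72AA1DBED

Stored big-endian, the bytes at ascending addresses are ED DB A1 2A C7 92.
Read back as little-endian, the first byte is least significant, giving 0x92C72AA1DBED.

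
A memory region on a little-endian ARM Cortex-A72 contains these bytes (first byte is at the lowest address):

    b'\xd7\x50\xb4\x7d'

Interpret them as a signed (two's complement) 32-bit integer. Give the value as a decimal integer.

Little-endian: lowest address holds the least-significant byte.
Reassemble most-significant byte first: 7D B4 50 D7 → 0x7DB450D7.
0x7DB450D7 = 2108969175.

2108969175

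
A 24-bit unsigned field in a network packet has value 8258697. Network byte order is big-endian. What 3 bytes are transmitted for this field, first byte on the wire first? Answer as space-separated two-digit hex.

8258697 in hexadecimal, padded to 24 bits, is 0x7E0489.
Split into bytes (most-significant first): 7E 04 89.
In big-endian order the high byte comes first in memory.
So the memory order matches the most-significant-first order: 7E 04 89.

7E 04 89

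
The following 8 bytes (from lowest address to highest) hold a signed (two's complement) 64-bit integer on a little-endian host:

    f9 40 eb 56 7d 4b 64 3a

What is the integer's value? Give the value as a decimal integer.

4207570953572139257

In little-endian order the low byte comes first in memory.
Reassemble most-significant byte first: 3A 64 4B 7D 56 EB 40 F9 → 0x3A644B7D56EB40F9.
0x3A644B7D56EB40F9 = 4207570953572139257.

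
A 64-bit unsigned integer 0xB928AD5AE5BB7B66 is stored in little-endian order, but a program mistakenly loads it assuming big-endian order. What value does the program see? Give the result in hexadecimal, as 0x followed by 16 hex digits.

Stored little-endian, the bytes at ascending addresses are 66 7B BB E5 5A AD 28 B9.
Read back as big-endian, the last byte is least significant, giving 0x667BBBE55AAD28B9.

0x667BBBE55AAD28B9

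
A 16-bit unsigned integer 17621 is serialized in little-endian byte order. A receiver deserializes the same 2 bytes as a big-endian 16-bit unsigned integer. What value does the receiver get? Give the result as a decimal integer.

54596

17621 in 16-bit hexadecimal is 0x44D5.
Stored little-endian, the bytes at ascending addresses are D5 44.
Read back as big-endian, the last byte is least significant, giving 0xD544.
0xD544 = 54596.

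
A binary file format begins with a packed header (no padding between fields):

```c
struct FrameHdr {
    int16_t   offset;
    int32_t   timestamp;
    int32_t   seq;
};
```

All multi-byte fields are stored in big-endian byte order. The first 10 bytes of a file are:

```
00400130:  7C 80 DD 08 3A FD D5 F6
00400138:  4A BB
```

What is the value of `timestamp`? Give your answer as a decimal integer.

`timestamp` follows `offset` (2 bytes), so it starts at byte offset 2 and occupies 4 bytes.
Bytes at offsets 2..5: DD 08 3A FD.
Big-endian: lowest address holds the most-significant byte.
The bytes are already most-significant first: 0xDD083AFD.
Top bit is set, so as a signed 32-bit value this is 0xDD083AFD − 2^32 = -586663171.

-586663171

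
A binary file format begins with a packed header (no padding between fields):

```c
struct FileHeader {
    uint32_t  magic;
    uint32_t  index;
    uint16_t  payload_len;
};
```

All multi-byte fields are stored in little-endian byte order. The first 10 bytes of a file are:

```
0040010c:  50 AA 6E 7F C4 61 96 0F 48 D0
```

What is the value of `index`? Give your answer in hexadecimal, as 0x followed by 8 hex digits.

0x0F9661C4

`index` follows `magic` (4 bytes), so it starts at byte offset 4 and occupies 4 bytes.
Bytes at offsets 4..7: C4 61 96 0F.
Little-endian: lowest address holds the least-significant byte.
Reassemble most-significant byte first: 0F 96 61 C4 → 0x0F9661C4.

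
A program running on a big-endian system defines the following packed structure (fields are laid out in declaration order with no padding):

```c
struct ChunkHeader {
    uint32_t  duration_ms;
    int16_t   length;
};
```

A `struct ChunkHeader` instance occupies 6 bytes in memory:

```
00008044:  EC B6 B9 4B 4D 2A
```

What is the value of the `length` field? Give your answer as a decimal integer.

`length` follows `duration_ms` (4 bytes), so it starts at byte offset 4 and occupies 2 bytes.
Bytes at offsets 4..5: 4D 2A.
Big-endian stores the most-significant byte at the lowest address.
The bytes are already most-significant first: 0x4D2A.
0x4D2A = 19754.

19754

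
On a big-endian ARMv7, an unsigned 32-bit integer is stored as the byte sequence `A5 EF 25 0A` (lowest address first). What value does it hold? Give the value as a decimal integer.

2783913226

Big-endian stores the most-significant byte at the lowest address.
The bytes are already most-significant first: 0xA5EF250A.
0xA5EF250A = 2783913226.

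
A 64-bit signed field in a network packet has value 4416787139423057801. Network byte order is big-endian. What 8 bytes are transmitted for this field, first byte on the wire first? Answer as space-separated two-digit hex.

3D 4B 94 80 8D D3 37 89

4416787139423057801 in hexadecimal, padded to 64 bits, is 0x3D4B94808DD33789.
Split into bytes (most-significant first): 3D 4B 94 80 8D D3 37 89.
Big-endian: lowest address holds the most-significant byte.
So the memory order matches the most-significant-first order: 3D 4B 94 80 8D D3 37 89.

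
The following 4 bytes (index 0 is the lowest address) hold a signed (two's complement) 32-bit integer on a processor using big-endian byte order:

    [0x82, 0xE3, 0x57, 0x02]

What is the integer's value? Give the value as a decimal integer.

-2099030270

In big-endian order the high byte comes first in memory.
The bytes are already most-significant first: 0x82E35702.
Top bit is set, so as a signed 32-bit value this is 0x82E35702 − 2^32 = -2099030270.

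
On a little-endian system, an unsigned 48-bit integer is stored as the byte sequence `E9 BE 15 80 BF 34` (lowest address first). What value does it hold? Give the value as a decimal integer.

Little-endian: lowest address holds the least-significant byte.
Reassemble most-significant byte first: 34 BF 80 15 BE E9 → 0x34BF8015BEE9.
0x34BF8015BEE9 = 57997092306665.

57997092306665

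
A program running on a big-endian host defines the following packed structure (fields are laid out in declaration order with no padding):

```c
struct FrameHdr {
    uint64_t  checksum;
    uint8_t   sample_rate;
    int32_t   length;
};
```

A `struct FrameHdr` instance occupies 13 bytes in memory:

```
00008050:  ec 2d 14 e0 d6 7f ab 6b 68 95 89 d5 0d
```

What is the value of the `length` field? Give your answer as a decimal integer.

`length` follows `checksum` (8 B), `sample_rate` (1 B), so it starts at offset 8 + 1 = 9 and occupies 4 bytes.
Bytes at offsets 9..12: 95 89 D5 0D.
In big-endian order the high byte comes first in memory.
The bytes are already most-significant first: 0x9589D50D.
Top bit is set, so as a signed 32-bit value this is 0x9589D50D − 2^32 = -1786129139.

-1786129139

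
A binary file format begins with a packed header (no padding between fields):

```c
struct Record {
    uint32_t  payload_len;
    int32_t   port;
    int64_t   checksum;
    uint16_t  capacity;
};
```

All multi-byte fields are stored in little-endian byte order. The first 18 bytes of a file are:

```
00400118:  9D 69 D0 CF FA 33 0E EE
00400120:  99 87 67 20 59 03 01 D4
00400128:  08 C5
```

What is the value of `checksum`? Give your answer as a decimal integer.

`checksum` follows `payload_len` (4 B), `port` (4 B), so it starts at offset 4 + 4 = 8 and occupies 8 bytes.
Bytes at offsets 8..15: 99 87 67 20 59 03 01 D4.
Little-endian stores the least-significant byte at the lowest address.
Reassemble most-significant byte first: D4 01 03 59 20 67 87 99 → 0xD401035920678799.
Top bit is set, so as a signed 64-bit value this is 0xD401035920678799 − 2^64 = -3170248981361490023.

-3170248981361490023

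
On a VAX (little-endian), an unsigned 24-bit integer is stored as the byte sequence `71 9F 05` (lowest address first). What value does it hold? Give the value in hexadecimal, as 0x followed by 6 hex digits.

0x059F71

In little-endian order the low byte comes first in memory.
Reassemble most-significant byte first: 05 9F 71 → 0x059F71.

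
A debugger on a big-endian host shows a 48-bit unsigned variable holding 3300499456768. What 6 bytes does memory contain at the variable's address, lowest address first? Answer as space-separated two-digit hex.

03 00 75 19 03 00

3300499456768 in hexadecimal, padded to 48 bits, is 0x030075190300.
Split into bytes (most-significant first): 03 00 75 19 03 00.
In big-endian order the high byte comes first in memory.
So the memory order matches the most-significant-first order: 03 00 75 19 03 00.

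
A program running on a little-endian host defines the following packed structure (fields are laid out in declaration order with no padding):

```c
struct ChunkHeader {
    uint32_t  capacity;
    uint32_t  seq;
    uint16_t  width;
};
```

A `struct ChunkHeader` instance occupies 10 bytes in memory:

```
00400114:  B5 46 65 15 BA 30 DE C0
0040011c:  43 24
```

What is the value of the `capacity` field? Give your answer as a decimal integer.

`capacity` is the first field, at byte offset 0, occupying 4 bytes.
Bytes at offsets 0..3: B5 46 65 15.
In little-endian order the low byte comes first in memory.
Reassemble most-significant byte first: 15 65 46 B5 → 0x156546B5.
0x156546B5 = 358958773.

358958773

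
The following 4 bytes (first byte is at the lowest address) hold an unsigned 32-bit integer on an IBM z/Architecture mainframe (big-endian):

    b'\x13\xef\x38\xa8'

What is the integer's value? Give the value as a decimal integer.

In big-endian order the high byte comes first in memory.
The bytes are already most-significant first: 0x13EF38A8.
0x13EF38A8 = 334444712.

334444712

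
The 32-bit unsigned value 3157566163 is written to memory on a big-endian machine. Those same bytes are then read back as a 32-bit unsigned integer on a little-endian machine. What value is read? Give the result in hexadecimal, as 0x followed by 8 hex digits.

3157566163 in 32-bit hexadecimal is 0xBC34A2D3.
Stored big-endian, the bytes at ascending addresses are BC 34 A2 D3.
Read back as little-endian, the first byte is least significant, giving 0xD3A234BC.

0xD3A234BC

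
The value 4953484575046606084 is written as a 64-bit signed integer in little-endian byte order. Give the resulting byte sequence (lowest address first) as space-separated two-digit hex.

4953484575046606084 in hexadecimal, padded to 64 bits, is 0x44BE4FF9F0079D04.
Split into bytes (most-significant first): 44 BE 4F F9 F0 07 9D 04.
Little-endian stores the least-significant byte at the lowest address.
So at ascending addresses the bytes are 04 9D 07 F0 F9 4F BE 44.

04 9D 07 F0 F9 4F BE 44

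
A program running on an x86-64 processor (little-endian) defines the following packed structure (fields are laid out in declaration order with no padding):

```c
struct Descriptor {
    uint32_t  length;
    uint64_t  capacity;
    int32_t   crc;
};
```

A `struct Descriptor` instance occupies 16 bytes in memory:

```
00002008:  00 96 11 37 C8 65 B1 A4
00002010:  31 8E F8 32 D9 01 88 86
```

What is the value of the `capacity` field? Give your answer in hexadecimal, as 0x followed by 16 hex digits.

0x32F88E31A4B165C8

`capacity` follows `length` (4 bytes), so it starts at byte offset 4 and occupies 8 bytes.
Bytes at offsets 4..11: C8 65 B1 A4 31 8E F8 32.
Little-endian stores the least-significant byte at the lowest address.
Reassemble most-significant byte first: 32 F8 8E 31 A4 B1 65 C8 → 0x32F88E31A4B165C8.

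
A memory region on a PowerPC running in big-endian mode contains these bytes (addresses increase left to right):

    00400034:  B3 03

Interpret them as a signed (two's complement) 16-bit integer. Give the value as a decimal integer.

-19709

Big-endian: lowest address holds the most-significant byte.
The bytes are already most-significant first: 0xB303.
Top bit is set, so as a signed 16-bit value this is 0xB303 − 2^16 = -19709.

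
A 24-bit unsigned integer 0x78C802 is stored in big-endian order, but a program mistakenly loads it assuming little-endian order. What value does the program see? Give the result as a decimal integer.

182392

Stored big-endian, the bytes at ascending addresses are 78 C8 02.
Read back as little-endian, the first byte is least significant, giving 0x02C878.
0x02C878 = 182392.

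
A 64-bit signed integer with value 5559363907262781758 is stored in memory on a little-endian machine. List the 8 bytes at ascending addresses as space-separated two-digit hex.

5559363907262781758 in hexadecimal, padded to 64 bits, is 0x4D26D404D586993E.
Split into bytes (most-significant first): 4D 26 D4 04 D5 86 99 3E.
Little-endian: lowest address holds the least-significant byte.
So at ascending addresses the bytes are 3E 99 86 D5 04 D4 26 4D.

3E 99 86 D5 04 D4 26 4D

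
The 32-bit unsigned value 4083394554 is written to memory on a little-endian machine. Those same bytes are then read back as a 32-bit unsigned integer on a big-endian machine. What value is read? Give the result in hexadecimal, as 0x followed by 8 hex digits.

0xFAA763F3

4083394554 in 32-bit hexadecimal is 0xF363A7FA.
Stored little-endian, the bytes at ascending addresses are FA A7 63 F3.
Read back as big-endian, the last byte is least significant, giving 0xFAA763F3.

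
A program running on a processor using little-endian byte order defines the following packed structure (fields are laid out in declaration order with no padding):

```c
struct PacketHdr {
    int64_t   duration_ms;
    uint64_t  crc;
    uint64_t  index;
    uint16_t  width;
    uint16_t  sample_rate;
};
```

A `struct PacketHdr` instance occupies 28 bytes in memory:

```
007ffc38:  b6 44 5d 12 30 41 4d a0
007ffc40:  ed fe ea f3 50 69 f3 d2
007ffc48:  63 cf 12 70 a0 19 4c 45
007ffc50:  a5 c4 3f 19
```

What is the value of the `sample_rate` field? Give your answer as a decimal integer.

6463

`sample_rate` follows `duration_ms` (8 B), `crc` (8 B), `index` (8 B), `width` (2 B), so it starts at offset 8 + 8 + 8 + 2 = 26 and occupies 2 bytes.
Bytes at offsets 26..27: 3F 19.
Little-endian: lowest address holds the least-significant byte.
Reassemble most-significant byte first: 19 3F → 0x193F.
0x193F = 6463.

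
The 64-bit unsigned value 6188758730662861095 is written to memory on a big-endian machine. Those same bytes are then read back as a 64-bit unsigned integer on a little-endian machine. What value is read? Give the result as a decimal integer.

2871539187388244565

6188758730662861095 in 64-bit hexadecimal is 0x55E2E346ADC1D927.
Stored big-endian, the bytes at ascending addresses are 55 E2 E3 46 AD C1 D9 27.
Read back as little-endian, the first byte is least significant, giving 0x27D9C1AD46E3E255.
0x27D9C1AD46E3E255 = 2871539187388244565.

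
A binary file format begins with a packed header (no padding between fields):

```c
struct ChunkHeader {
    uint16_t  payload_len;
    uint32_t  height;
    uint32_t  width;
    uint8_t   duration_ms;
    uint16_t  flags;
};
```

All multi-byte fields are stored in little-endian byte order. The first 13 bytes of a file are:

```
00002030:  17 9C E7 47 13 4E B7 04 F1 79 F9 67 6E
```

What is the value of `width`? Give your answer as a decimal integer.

`width` follows `payload_len` (2 B), `height` (4 B), so it starts at offset 2 + 4 = 6 and occupies 4 bytes.
Bytes at offsets 6..9: B7 04 F1 79.
Little-endian stores the least-significant byte at the lowest address.
Reassemble most-significant byte first: 79 F1 04 B7 → 0x79F104B7.
0x79F104B7 = 2045838519.

2045838519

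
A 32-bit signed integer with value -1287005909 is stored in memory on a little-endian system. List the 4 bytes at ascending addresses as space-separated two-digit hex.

Two's complement of -1287005909 in 32 bits: 1287005909 = 0x4CB626D5; invert → 0xB349D92A; add 1 → 0xB349D92B.
Split into bytes (most-significant first): B3 49 D9 2B.
In little-endian order the low byte comes first in memory.
So at ascending addresses the bytes are 2B D9 49 B3.

2B D9 49 B3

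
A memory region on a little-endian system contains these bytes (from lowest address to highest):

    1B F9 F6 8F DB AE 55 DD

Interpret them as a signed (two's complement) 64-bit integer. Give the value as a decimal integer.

Little-endian: lowest address holds the least-significant byte.
Reassemble most-significant byte first: DD 55 AE DB 8F F6 F9 1B → 0xDD55AEDB8FF6F91B.
Top bit is set, so as a signed 64-bit value this is 0xDD55AEDB8FF6F91B − 2^64 = -2497898160270673637.

-2497898160270673637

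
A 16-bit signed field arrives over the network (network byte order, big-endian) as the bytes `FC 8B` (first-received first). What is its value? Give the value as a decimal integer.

In big-endian order the high byte comes first in memory.
The bytes are already most-significant first: 0xFC8B.
Top bit is set, so as a signed 16-bit value this is 0xFC8B − 2^16 = -885.

-885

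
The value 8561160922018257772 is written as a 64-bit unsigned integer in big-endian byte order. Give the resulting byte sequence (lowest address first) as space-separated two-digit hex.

76 CF 5A 7F E5 DA 9B 6C

8561160922018257772 in hexadecimal, padded to 64 bits, is 0x76CF5A7FE5DA9B6C.
Split into bytes (most-significant first): 76 CF 5A 7F E5 DA 9B 6C.
In big-endian order the high byte comes first in memory.
So the memory order matches the most-significant-first order: 76 CF 5A 7F E5 DA 9B 6C.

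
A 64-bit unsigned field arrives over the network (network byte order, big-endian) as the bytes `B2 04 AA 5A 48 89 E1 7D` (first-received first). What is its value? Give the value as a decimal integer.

In big-endian order the high byte comes first in memory.
The bytes are already most-significant first: 0xB204AA5A4889E17D.
0xB204AA5A4889E17D = 12827564943398789501.

12827564943398789501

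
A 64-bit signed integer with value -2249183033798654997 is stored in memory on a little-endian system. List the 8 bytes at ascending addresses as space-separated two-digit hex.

Two's complement of -2249183033798654997 in 64 bits: 2249183033798654997 = 0x1F36B40D74677C15; invert → 0xE0C94BF28B9883EA; add 1 → 0xE0C94BF28B9883EB.
Split into bytes (most-significant first): E0 C9 4B F2 8B 98 83 EB.
In little-endian order the low byte comes first in memory.
So at ascending addresses the bytes are EB 83 98 8B F2 4B C9 E0.

EB 83 98 8B F2 4B C9 E0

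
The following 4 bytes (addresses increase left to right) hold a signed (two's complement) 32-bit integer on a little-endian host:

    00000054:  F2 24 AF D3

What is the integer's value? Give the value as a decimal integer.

-743496462

Little-endian stores the least-significant byte at the lowest address.
Reassemble most-significant byte first: D3 AF 24 F2 → 0xD3AF24F2.
Top bit is set, so as a signed 32-bit value this is 0xD3AF24F2 − 2^32 = -743496462.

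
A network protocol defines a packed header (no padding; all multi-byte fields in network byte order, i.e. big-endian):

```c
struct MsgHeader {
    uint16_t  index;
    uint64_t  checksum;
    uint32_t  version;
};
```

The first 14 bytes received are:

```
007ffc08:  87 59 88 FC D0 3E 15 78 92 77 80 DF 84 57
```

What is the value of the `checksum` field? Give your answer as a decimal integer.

`checksum` follows `index` (2 bytes), so it starts at byte offset 2 and occupies 8 bytes.
Bytes at offsets 2..9: 88 FC D0 3E 15 78 92 77.
Big-endian stores the most-significant byte at the lowest address.
The bytes are already most-significant first: 0x88FCD03E15789277.
0x88FCD03E15789277 = 9870993448356057719.

9870993448356057719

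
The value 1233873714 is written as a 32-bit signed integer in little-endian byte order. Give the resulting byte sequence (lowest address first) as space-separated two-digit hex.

1233873714 in hexadecimal, padded to 32 bits, is 0x498B6B32.
Split into bytes (most-significant first): 49 8B 6B 32.
Little-endian: lowest address holds the least-significant byte.
So at ascending addresses the bytes are 32 6B 8B 49.

32 6B 8B 49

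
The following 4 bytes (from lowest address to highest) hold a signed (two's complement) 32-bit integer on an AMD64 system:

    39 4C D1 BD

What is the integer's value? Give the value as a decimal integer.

-1110356935

Little-endian stores the least-significant byte at the lowest address.
Reassemble most-significant byte first: BD D1 4C 39 → 0xBDD14C39.
Top bit is set, so as a signed 32-bit value this is 0xBDD14C39 − 2^32 = -1110356935.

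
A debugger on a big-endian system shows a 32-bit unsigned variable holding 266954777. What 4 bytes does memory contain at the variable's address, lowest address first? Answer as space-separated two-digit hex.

0F E9 68 19

266954777 in hexadecimal, padded to 32 bits, is 0x0FE96819.
Split into bytes (most-significant first): 0F E9 68 19.
Big-endian: lowest address holds the most-significant byte.
So the memory order matches the most-significant-first order: 0F E9 68 19.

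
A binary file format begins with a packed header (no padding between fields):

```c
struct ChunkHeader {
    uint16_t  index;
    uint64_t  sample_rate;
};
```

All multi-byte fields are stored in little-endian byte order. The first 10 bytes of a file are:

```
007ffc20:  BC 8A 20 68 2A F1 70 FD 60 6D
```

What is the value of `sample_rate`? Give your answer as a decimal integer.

7881578009422620704

`sample_rate` follows `index` (2 bytes), so it starts at byte offset 2 and occupies 8 bytes.
Bytes at offsets 2..9: 20 68 2A F1 70 FD 60 6D.
In little-endian order the low byte comes first in memory.
Reassemble most-significant byte first: 6D 60 FD 70 F1 2A 68 20 → 0x6D60FD70F12A6820.
0x6D60FD70F12A6820 = 7881578009422620704.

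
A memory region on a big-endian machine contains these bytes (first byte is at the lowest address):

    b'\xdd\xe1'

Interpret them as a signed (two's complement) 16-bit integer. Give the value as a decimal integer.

-8735

Big-endian: lowest address holds the most-significant byte.
The bytes are already most-significant first: 0xDDE1.
Top bit is set, so as a signed 16-bit value this is 0xDDE1 − 2^16 = -8735.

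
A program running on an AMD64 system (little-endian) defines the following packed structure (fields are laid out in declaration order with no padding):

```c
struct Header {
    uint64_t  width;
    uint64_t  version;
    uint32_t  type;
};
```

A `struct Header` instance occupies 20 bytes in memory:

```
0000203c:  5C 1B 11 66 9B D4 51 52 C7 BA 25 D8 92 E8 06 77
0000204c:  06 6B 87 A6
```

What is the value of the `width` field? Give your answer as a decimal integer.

`width` is the first field, at byte offset 0, occupying 8 bytes.
Bytes at offsets 0..7: 5C 1B 11 66 9B D4 51 52.
Little-endian: lowest address holds the least-significant byte.
Reassemble most-significant byte first: 52 51 D4 9B 66 11 1B 5C → 0x5251D49B66111B5C.
0x5251D49B66111B5C = 5931755948121070428.

5931755948121070428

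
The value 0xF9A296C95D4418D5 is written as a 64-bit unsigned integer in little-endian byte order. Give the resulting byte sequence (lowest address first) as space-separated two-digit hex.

D5 18 44 5D C9 96 A2 F9

Split into bytes (most-significant first): F9 A2 96 C9 5D 44 18 D5.
Little-endian stores the least-significant byte at the lowest address.
So at ascending addresses the bytes are D5 18 44 5D C9 96 A2 F9.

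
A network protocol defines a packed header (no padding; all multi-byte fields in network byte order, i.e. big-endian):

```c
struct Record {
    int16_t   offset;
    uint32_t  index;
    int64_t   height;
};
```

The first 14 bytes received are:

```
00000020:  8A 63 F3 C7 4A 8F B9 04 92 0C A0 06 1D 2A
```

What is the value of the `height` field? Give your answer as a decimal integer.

-5114802693864022742

`height` follows `offset` (2 B), `index` (4 B), so it starts at offset 2 + 4 = 6 and occupies 8 bytes.
Bytes at offsets 6..13: B9 04 92 0C A0 06 1D 2A.
Big-endian stores the most-significant byte at the lowest address.
The bytes are already most-significant first: 0xB904920CA0061D2A.
Top bit is set, so as a signed 64-bit value this is 0xB904920CA0061D2A − 2^64 = -5114802693864022742.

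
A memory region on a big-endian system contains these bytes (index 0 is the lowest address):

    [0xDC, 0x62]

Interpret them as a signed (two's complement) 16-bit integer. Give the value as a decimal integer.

-9118

Big-endian stores the most-significant byte at the lowest address.
The bytes are already most-significant first: 0xDC62.
Top bit is set, so as a signed 16-bit value this is 0xDC62 − 2^16 = -9118.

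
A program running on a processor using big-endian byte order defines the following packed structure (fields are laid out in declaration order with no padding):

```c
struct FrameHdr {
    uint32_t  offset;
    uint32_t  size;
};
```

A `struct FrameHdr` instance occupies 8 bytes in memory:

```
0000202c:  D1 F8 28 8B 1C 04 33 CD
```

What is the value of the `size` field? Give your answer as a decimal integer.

470037453

`size` follows `offset` (4 bytes), so it starts at byte offset 4 and occupies 4 bytes.
Bytes at offsets 4..7: 1C 04 33 CD.
In big-endian order the high byte comes first in memory.
The bytes are already most-significant first: 0x1C0433CD.
0x1C0433CD = 470037453.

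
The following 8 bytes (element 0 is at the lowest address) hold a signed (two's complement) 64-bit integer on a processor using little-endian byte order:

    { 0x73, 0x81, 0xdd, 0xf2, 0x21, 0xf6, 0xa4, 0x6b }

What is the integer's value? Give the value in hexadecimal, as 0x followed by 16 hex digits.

Little-endian stores the least-significant byte at the lowest address.
Reassemble most-significant byte first: 6B A4 F6 21 F2 DD 81 73 → 0x6BA4F621F2DD8173.

0x6BA4F621F2DD8173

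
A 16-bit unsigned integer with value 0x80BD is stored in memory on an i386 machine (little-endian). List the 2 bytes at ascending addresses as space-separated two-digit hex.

BD 80

Split into bytes (most-significant first): 80 BD.
Little-endian: lowest address holds the least-significant byte.
So at ascending addresses the bytes are BD 80.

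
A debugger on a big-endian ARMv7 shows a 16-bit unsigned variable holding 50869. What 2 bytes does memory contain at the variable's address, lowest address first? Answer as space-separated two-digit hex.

C6 B5

50869 in hexadecimal, padded to 16 bits, is 0xC6B5.
Split into bytes (most-significant first): C6 B5.
Big-endian stores the most-significant byte at the lowest address.
So the memory order matches the most-significant-first order: C6 B5.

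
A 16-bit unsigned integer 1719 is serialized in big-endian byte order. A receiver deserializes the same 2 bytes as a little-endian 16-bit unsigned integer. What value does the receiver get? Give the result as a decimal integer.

1719 in 16-bit hexadecimal is 0x06B7.
Stored big-endian, the bytes at ascending addresses are 06 B7.
Read back as little-endian, the first byte is least significant, giving 0xB706.
0xB706 = 46854.

46854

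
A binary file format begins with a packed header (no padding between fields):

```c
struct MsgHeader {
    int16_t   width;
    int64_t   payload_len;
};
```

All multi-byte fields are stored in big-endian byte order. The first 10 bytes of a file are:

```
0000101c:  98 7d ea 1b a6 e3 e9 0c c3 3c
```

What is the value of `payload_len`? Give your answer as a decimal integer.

`payload_len` follows `width` (2 bytes), so it starts at byte offset 2 and occupies 8 bytes.
Bytes at offsets 2..9: EA 1B A6 E3 E9 0C C3 3C.
Big-endian stores the most-significant byte at the lowest address.
The bytes are already most-significant first: 0xEA1BA6E3E90CC33C.
Top bit is set, so as a signed 64-bit value this is 0xEA1BA6E3E90CC33C − 2^64 = -1577483746665512132.

-1577483746665512132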